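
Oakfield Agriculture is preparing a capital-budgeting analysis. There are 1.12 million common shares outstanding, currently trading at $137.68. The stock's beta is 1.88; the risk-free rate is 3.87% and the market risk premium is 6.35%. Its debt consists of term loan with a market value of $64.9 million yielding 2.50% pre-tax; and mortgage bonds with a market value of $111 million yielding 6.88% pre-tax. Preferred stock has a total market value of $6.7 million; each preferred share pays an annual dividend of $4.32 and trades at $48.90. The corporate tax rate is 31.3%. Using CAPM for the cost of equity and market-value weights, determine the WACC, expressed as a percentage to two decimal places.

9.30%

Cost of equity via CAPM: Re = 3.87% + 1.88 × 6.35% = 15.8080%.
Cost of preferred: Rp = 4.32 / 48.9 = 8.8344%.
Market value of equity E = 137.68 × 1.12m = 154.2016m.
Total capital V = 154.2016 + 6.7 + 64.9 + 111 = 336.8016.
Equity: weight = 154.2016/336.8016 = 0.4578; cost = 15.808%.
Preferred: weight = 6.7/336.8016 = 0.0199; cost = 8.8344%.
Term loan: weight = 64.9/336.8016 = 0.1927; after-tax cost = 2.5% × (1 − 31.3%) = 1.7175%.
Mortgage bonds: weight = 111/336.8016 = 0.3296; after-tax cost = 6.88% × (1 − 31.3%) = 4.7266%.
WACC = 0.4578 × 15.8080% + 0.0199 × 8.8344% + 0.1927 × 1.7175% + 0.3296 × 4.7266% = 9.3020%.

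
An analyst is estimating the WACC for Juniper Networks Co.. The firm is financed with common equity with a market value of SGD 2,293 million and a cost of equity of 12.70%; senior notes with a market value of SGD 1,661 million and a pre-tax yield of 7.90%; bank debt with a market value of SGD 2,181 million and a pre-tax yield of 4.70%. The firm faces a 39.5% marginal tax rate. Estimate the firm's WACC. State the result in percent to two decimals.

Total capital V = 2293 + 1661 + 2181 = 6135.
Equity: weight = 2293/6135 = 0.3738; cost = 12.7%.
Senior notes: weight = 1661/6135 = 0.2707; after-tax cost = 7.9% × (1 − 39.5%) = 4.7795%.
Bank debt: weight = 2181/6135 = 0.3555; after-tax cost = 4.7% × (1 − 39.5%) = 2.8435%.
WACC = 0.3738 × 12.7000% + 0.2707 × 4.7795% + 0.3555 × 2.8435% = 7.0516%.

7.05%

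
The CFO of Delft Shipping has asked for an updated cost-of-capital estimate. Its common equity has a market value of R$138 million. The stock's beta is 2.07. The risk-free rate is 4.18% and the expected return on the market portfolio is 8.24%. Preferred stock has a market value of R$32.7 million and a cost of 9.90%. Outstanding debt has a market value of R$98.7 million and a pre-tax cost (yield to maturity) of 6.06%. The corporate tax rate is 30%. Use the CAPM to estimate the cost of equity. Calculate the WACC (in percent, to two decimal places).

Market risk premium = 8.24% − 4.18% = 4.06%.
Cost of equity via CAPM: Re = 4.18% + 2.07 × 4.06% = 12.5842%.
Total capital V = 138 + 32.7 + 98.7 = 269.4.
Equity: weight = 138/269.4 = 0.5122; cost = 12.5842%.
Preferred: weight = 32.7/269.4 = 0.1214; cost = 9.9%.
Debt: weight = 98.7/269.4 = 0.3664; after-tax cost = 6.06% × (1 − 30%) = 4.2420%.
WACC = 0.5122 × 12.5842% + 0.1214 × 9.9000% + 0.3664 × 4.2420% = 9.2021%.

9.20%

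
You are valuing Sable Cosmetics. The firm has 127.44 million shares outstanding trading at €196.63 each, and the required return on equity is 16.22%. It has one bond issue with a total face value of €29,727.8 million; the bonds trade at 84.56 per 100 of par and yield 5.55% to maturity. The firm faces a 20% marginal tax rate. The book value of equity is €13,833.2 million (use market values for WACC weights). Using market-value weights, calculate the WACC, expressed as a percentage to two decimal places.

10.32%

Market value of equity E = 196.63 × 127.44m = 25058.5272m. Market value of debt D = 29727.8m × 84.56/100 = 25137.82768m.
Total capital V = 25058.5272 + 25137.82768 = 50196.35488.
Equity: weight = 25058.5272/50196.35488 = 0.4992; cost = 16.22%.
Bonds outstanding: weight = 25137.82768/50196.35488 = 0.5008; after-tax cost = 5.55% × (1 − 20%) = 4.4400%.
WACC = 0.4992 × 16.2200% + 0.5008 × 4.4400% = 10.3207%.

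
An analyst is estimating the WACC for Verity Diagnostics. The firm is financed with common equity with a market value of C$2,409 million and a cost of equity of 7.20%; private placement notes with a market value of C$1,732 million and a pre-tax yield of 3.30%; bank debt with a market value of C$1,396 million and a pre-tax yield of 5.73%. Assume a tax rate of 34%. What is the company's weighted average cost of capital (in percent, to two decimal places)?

4.77%

Total capital V = 2409 + 1732 + 1396 = 5537.
Equity: weight = 2409/5537 = 0.4351; cost = 7.2%.
Private placement notes: weight = 1732/5537 = 0.3128; after-tax cost = 3.3% × (1 − 34%) = 2.1780%.
Bank debt: weight = 1396/5537 = 0.2521; after-tax cost = 5.73% × (1 − 34%) = 3.7818%.
WACC = 0.4351 × 7.2000% + 0.3128 × 2.1780% + 0.2521 × 3.7818% = 4.7673%.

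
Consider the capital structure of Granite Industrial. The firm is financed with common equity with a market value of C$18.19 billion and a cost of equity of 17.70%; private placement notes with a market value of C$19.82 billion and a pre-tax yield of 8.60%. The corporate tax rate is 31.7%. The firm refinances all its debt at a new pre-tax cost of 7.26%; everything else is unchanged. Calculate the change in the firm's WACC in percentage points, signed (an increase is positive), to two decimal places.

-0.48 pp

Current WACC:
Total capital V = 18.19 + 19.82 = 38.01.
Equity: weight = 18.19/38.01 = 0.4786; cost = 17.7%.
Private placement notes: weight = 19.82/38.01 = 0.5214; after-tax cost = 8.6% × (1 − 31.7%) = 5.8738%.
WACC = 0.4786 × 17.7000% + 0.5214 × 5.8738% = 11.5333%.
After the change:
Total capital V = 18.19 + 19.82 = 38.01.
Equity: weight = 18.19/38.01 = 0.4786; cost = 17.7%.
Private placement notes: weight = 19.82/38.01 = 0.5214; after-tax cost = 7.26% × (1 − 31.7%) = 4.9586%.
WACC = 0.4786 × 17.7000% + 0.5214 × 4.9586% = 11.0561%.
Change in WACC = 11.0561% − 11.5333% = -0.4772 pp.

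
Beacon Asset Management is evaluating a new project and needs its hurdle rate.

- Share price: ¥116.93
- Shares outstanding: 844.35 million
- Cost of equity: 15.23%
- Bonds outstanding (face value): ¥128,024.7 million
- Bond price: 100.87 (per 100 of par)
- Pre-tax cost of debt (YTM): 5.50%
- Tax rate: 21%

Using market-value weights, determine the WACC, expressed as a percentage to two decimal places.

9.06%

Market value of equity E = 116.93 × 844.35m = 98729.8455m. Market value of debt D = 128024.7m × 100.87/100 = 129138.51489m.
Total capital V = 98729.8455 + 129138.51489 = 227868.36039.
Equity: weight = 98729.8455/227868.36039 = 0.4333; cost = 15.23%.
Bonds outstanding: weight = 129138.51489/227868.36039 = 0.5667; after-tax cost = 5.5% × (1 − 21%) = 4.3450%.
WACC = 0.4333 × 15.2300% + 0.5667 × 4.3450% = 9.0612%.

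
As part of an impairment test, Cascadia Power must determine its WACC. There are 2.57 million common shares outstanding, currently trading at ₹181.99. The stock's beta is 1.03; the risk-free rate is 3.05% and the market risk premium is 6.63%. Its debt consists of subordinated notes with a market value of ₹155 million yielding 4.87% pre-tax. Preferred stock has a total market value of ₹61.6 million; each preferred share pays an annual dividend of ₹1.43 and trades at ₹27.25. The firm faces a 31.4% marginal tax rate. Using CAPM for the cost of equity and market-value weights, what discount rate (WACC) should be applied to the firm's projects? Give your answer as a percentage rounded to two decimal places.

Cost of equity via CAPM: Re = 3.05% + 1.03 × 6.63% = 9.8789%.
Cost of preferred: Rp = 1.43 / 27.25 = 5.2477%.
Market value of equity E = 181.99 × 2.57m = 467.7143m.
Total capital V = 467.7143 + 61.6 + 155 = 684.3143.
Equity: weight = 467.7143/684.3143 = 0.6835; cost = 9.8789%.
Preferred: weight = 61.6/684.3143 = 0.0900; cost = 5.2477%.
Subordinated notes: weight = 155/684.3143 = 0.2265; after-tax cost = 4.87% × (1 − 31.4%) = 3.3408%.
WACC = 0.6835 × 9.8789% + 0.0900 × 5.2477% + 0.2265 × 3.3408% = 7.9811%.

7.98%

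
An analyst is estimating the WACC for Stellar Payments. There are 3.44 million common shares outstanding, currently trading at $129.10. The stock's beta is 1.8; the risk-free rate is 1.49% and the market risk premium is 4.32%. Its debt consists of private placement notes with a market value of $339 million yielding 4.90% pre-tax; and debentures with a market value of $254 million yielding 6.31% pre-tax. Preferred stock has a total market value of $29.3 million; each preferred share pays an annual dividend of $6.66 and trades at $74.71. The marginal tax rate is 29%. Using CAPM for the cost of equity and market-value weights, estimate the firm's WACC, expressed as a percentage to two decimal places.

Cost of equity via CAPM: Re = 1.49% + 1.8 × 4.32% = 9.2660%.
Cost of preferred: Rp = 6.66 / 74.71 = 8.9145%.
Market value of equity E = 129.1 × 3.44m = 444.104m.
Total capital V = 444.104 + 29.3 + 339 + 254 = 1066.404.
Equity: weight = 444.104/1066.404 = 0.4165; cost = 9.266%.
Preferred: weight = 29.3/1066.404 = 0.0275; cost = 8.9145%.
Private placement notes: weight = 339/1066.404 = 0.3179; after-tax cost = 4.9% × (1 − 29%) = 3.4790%.
Debentures: weight = 254/1066.404 = 0.2382; after-tax cost = 6.31% × (1 − 29%) = 4.4801%.
WACC = 0.4165 × 9.2660% + 0.0275 × 8.9145% + 0.3179 × 3.4790% + 0.2382 × 4.4801% = 6.2768%.

6.28%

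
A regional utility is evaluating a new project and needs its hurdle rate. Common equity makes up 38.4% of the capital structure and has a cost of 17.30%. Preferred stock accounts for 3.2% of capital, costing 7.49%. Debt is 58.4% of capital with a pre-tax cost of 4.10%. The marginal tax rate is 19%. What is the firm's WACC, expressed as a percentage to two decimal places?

After-tax cost of debt = 4.1% × (1 − 19%) = 3.3210%.
WACC = 0.384 × 17.3000% + 0.032 × 7.4900% + 0.584 × 3.3210% = 8.8223%.

8.82%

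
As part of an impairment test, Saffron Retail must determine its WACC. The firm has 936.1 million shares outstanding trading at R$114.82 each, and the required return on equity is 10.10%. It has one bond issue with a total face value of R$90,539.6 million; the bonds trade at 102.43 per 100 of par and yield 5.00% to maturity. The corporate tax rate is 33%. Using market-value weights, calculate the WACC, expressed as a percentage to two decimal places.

6.97%

Market value of equity E = 114.82 × 936.1m = 107483.002m. Market value of debt D = 90539.6m × 102.43/100 = 92739.71228m.
Total capital V = 107483.002 + 92739.71228 = 200222.71428.
Equity: weight = 107483.002/200222.71428 = 0.5368; cost = 10.1%.
Bonds outstanding: weight = 92739.71228/200222.71428 = 0.4632; after-tax cost = 5% × (1 − 33%) = 3.3500%.
WACC = 0.5368 × 10.1000% + 0.4632 × 3.3500% = 6.9735%.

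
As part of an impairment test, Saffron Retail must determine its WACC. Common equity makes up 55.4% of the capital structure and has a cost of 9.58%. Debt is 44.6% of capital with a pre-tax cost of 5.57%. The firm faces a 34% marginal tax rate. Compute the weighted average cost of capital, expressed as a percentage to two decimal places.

6.95%

After-tax cost of debt = 5.57% × (1 − 34%) = 3.6762%.
WACC = 0.554 × 9.5800% + 0.446 × 3.6762% = 6.9469%.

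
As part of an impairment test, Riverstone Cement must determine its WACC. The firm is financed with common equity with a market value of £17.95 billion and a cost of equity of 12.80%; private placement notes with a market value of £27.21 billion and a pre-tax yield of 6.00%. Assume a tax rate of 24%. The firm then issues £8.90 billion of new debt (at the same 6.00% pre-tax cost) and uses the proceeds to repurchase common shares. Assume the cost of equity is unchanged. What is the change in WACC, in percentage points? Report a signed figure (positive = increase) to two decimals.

-1.62 pp

Current WACC:
Total capital V = 17.95 + 27.21 = 45.16.
Equity: weight = 17.95/45.16 = 0.3975; cost = 12.8%.
Private placement notes: weight = 27.21/45.16 = 0.6025; after-tax cost = 6% × (1 − 24%) = 4.5600%.
WACC = 0.3975 × 12.8000% + 0.6025 × 4.5600% = 7.8352%.
After the change:
Total capital V = 9.05 + 36.11 = 45.16.
Equity: weight = 9.05/45.16 = 0.2004; cost = 12.8%.
Private placement notes: weight = 36.11/45.16 = 0.7996; after-tax cost = 6% × (1 − 24%) = 4.5600%.
WACC = 0.2004 × 12.8000% + 0.7996 × 4.5600% = 6.2113%.
Change in WACC = 6.2113% − 7.8352% = -1.6239 pp.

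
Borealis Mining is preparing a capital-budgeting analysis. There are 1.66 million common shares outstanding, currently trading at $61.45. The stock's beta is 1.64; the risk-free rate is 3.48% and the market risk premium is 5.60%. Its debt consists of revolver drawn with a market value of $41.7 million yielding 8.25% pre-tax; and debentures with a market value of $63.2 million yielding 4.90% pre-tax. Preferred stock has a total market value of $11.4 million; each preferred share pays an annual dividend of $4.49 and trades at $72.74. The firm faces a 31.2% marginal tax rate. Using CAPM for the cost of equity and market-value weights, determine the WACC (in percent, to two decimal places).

Cost of equity via CAPM: Re = 3.48% + 1.64 × 5.6% = 12.6640%.
Cost of preferred: Rp = 4.49 / 72.74 = 6.1727%.
Market value of equity E = 61.45 × 1.66m = 102.007m.
Total capital V = 102.007 + 11.4 + 41.7 + 63.2 = 218.307.
Equity: weight = 102.007/218.307 = 0.4673; cost = 12.664%.
Preferred: weight = 11.4/218.307 = 0.0522; cost = 6.1727%.
Revolver drawn: weight = 41.7/218.307 = 0.1910; after-tax cost = 8.25% × (1 − 31.2%) = 5.6760%.
Debentures: weight = 63.2/218.307 = 0.2895; after-tax cost = 4.9% × (1 − 31.2%) = 3.3712%.
WACC = 0.4673 × 12.6640% + 0.0522 × 6.1727% + 0.1910 × 5.6760% + 0.2895 × 3.3712% = 8.2999%.

8.30%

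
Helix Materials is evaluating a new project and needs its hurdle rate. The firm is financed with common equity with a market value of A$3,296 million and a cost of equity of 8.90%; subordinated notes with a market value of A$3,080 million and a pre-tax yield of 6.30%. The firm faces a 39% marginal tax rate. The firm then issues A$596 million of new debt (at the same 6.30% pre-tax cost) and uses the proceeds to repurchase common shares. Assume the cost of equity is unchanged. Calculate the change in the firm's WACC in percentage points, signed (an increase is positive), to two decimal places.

-0.47 pp

Current WACC:
Total capital V = 3296 + 3080 = 6376.
Equity: weight = 3296/6376 = 0.5169; cost = 8.9%.
Subordinated notes: weight = 3080/6376 = 0.4831; after-tax cost = 6.3% × (1 − 39%) = 3.8430%.
WACC = 0.5169 × 8.9000% + 0.4831 × 3.8430% = 6.4572%.
After the change:
Total capital V = 2700 + 3676 = 6376.
Equity: weight = 2700/6376 = 0.4235; cost = 8.9%.
Subordinated notes: weight = 3676/6376 = 0.5765; after-tax cost = 6.3% × (1 − 39%) = 3.8430%.
WACC = 0.4235 × 8.9000% + 0.5765 × 3.8430% = 5.9845%.
Change in WACC = 5.9845% − 6.4572% = -0.4727 pp.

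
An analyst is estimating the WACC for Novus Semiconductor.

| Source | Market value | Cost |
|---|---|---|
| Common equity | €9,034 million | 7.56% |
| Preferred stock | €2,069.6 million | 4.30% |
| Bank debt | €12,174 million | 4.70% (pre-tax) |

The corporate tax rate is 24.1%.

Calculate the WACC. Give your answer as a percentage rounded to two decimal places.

5.18%

Total capital V = 9034 + 2069.6 + 12174 = 23277.6.
Equity: weight = 9034/23277.6 = 0.3881; cost = 7.56%.
Preferred: weight = 2069.6/23277.6 = 0.0889; cost = 4.3%.
Bank debt: weight = 12174/23277.6 = 0.5230; after-tax cost = 4.7% × (1 − 24.1%) = 3.5673%.
WACC = 0.3881 × 7.5600% + 0.0889 × 4.3000% + 0.5230 × 3.5673% = 5.1820%.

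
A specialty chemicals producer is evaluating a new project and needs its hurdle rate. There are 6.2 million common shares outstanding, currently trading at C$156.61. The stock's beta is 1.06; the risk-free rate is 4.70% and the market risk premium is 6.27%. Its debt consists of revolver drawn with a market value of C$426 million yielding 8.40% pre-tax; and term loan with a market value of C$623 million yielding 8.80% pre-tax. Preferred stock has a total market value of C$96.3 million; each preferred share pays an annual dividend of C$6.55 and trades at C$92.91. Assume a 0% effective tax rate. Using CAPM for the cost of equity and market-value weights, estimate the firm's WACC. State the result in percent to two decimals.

9.81%

Cost of equity via CAPM: Re = 4.7% + 1.06 × 6.27% = 11.3462%.
Cost of preferred: Rp = 6.55 / 92.91 = 7.0498%.
Market value of equity E = 156.61 × 6.2m = 970.982m.
Total capital V = 970.982 + 96.3 + 426 + 623 = 2116.282.
Equity: weight = 970.982/2116.282 = 0.4588; cost = 11.3462%.
Preferred: weight = 96.3/2116.282 = 0.0455; cost = 7.0498%.
Revolver drawn: weight = 426/2116.282 = 0.2013; after-tax cost = 8.4% × (1 − 0%) = 8.4000%.
Term loan: weight = 623/2116.282 = 0.2944; after-tax cost = 8.8% × (1 − 0%) = 8.8000%.
WACC = 0.4588 × 11.3462% + 0.0455 × 7.0498% + 0.2013 × 8.4000% + 0.2944 × 8.8000% = 9.8081%.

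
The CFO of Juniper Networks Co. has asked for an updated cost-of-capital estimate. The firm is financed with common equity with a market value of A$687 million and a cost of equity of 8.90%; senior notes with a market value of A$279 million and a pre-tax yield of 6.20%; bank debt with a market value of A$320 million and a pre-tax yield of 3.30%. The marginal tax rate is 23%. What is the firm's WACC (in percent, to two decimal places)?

Total capital V = 687 + 279 + 320 = 1286.
Equity: weight = 687/1286 = 0.5342; cost = 8.9%.
Senior notes: weight = 279/1286 = 0.2170; after-tax cost = 6.2% × (1 − 23%) = 4.7740%.
Bank debt: weight = 320/1286 = 0.2488; after-tax cost = 3.3% × (1 − 23%) = 2.5410%.
WACC = 0.5342 × 8.9000% + 0.2170 × 4.7740% + 0.2488 × 2.5410% = 6.4225%.

6.42%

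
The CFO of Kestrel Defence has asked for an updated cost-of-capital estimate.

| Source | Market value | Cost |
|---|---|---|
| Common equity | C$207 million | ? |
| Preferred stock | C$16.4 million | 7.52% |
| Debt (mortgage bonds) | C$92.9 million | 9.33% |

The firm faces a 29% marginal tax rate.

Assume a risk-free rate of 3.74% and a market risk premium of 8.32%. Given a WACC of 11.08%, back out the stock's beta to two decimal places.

1.16

Total capital V = 207 + 16.4 + 92.9 = 316.3.
Equity weight = 207/316.3 = 0.6544.
Preferred weight = 16.4/316.3 = 0.0518.
Mortgage bonds weight = 92.9/316.3 = 0.2937.
Debt contribution = 0.2937 × 9.33% × (1 − 29%) = 1.9456%.
Preferred contribution = 0.0518 × 7.52% = 0.3899%.
Required equity contribution = 11.08% − 2.3355% = 8.7445%  ⇒  Re = 13.3617%.
CAPM: 13.3617% = 3.74% + β × 8.32%  ⇒  β = 1.1565.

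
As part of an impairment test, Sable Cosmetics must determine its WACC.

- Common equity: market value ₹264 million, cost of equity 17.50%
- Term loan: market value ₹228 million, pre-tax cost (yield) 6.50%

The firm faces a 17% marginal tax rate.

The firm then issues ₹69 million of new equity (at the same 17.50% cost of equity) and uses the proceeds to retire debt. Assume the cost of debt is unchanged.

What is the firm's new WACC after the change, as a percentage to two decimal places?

After the change:
Total capital V = 333 + 159 = 492.
Equity: weight = 333/492 = 0.6768; cost = 17.5%.
Term loan: weight = 159/492 = 0.3232; after-tax cost = 6.5% × (1 − 17%) = 5.3950%.
WACC = 0.6768 × 17.5000% + 0.3232 × 5.3950% = 13.5880%.

13.59%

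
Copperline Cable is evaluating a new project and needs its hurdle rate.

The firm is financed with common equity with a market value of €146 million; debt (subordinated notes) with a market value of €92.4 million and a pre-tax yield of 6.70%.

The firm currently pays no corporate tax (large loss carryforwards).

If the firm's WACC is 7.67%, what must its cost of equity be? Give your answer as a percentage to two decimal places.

Total capital V = 146 + 92.4 = 238.4.
Equity weight = 146/238.4 = 0.6124.
Subordinated notes weight = 92.4/238.4 = 0.3876.
Debt contribution = 0.3876 × 6.7% × (1 − 0%) = 2.5968%.
Required equity contribution = 7.67% − 2.5968% = 5.0732%.
Re = 5.0732% / 0.6124 = 8.2839%.

8.28%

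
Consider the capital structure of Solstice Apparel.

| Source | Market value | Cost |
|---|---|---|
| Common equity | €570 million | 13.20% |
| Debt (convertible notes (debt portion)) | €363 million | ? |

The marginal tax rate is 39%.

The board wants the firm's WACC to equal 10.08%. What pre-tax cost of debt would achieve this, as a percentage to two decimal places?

8.49%

Total capital V = 570 + 363 = 933.
Equity weight = 570/933 = 0.6109.
Convertible notes (debt portion) weight = 363/933 = 0.3891.
Equity contribution = 0.6109 × 13.2% = 8.0643%.
Remaining for debt = 10.08% − 8.0643% = 2.0157%.
Rd × (1 − 39%) × 0.3891 = 2.0157%  ⇒  Rd = 8.4932%.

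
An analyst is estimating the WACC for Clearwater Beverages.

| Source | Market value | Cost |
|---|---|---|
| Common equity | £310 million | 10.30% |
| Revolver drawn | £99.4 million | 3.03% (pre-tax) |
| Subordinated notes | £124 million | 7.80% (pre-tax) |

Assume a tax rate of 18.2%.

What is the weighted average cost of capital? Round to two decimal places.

Total capital V = 310 + 99.4 + 124 = 533.4.
Equity: weight = 310/533.4 = 0.5812; cost = 10.3%.
Revolver drawn: weight = 99.4/533.4 = 0.1864; after-tax cost = 3.03% × (1 − 18.2%) = 2.4785%.
Subordinated notes: weight = 124/533.4 = 0.2325; after-tax cost = 7.8% × (1 − 18.2%) = 6.3804%.
WACC = 0.5812 × 10.3000% + 0.1864 × 2.4785% + 0.2325 × 6.3804% = 7.9313%.

7.93%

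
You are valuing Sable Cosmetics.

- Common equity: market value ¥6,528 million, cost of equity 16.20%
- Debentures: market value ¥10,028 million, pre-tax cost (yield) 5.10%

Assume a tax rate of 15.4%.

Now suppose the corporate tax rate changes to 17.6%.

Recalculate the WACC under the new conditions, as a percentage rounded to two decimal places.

After the change:
Total capital V = 6528 + 10028 = 16556.
Equity: weight = 6528/16556 = 0.3943; cost = 16.2%.
Debentures: weight = 10028/16556 = 0.6057; after-tax cost = 5.1% × (1 − 17.6%) = 4.2024%.
WACC = 0.3943 × 16.2000% + 0.6057 × 4.2024% = 8.9330%.

8.93%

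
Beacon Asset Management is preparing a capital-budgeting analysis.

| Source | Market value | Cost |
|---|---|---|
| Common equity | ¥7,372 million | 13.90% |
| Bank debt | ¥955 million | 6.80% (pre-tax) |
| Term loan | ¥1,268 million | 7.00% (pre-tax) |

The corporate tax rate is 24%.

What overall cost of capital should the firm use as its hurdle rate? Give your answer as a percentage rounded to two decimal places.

Total capital V = 7372 + 955 + 1268 = 9595.
Equity: weight = 7372/9595 = 0.7683; cost = 13.9%.
Bank debt: weight = 955/9595 = 0.0995; after-tax cost = 6.8% × (1 − 24%) = 5.1680%.
Term loan: weight = 1268/9595 = 0.1322; after-tax cost = 7% × (1 − 24%) = 5.3200%.
WACC = 0.7683 × 13.9000% + 0.0995 × 5.1680% + 0.1322 × 5.3200% = 11.8970%.

11.90%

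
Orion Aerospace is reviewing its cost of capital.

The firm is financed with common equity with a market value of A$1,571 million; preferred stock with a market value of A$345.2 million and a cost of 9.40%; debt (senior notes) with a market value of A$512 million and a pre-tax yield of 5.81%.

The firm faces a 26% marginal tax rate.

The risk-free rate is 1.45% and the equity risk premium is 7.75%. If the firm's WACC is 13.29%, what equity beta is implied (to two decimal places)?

Total capital V = 1571 + 345.2 + 512 = 2428.2.
Equity weight = 1571/2428.2 = 0.6470.
Preferred weight = 345.2/2428.2 = 0.1422.
Senior notes weight = 512/2428.2 = 0.2109.
Debt contribution = 0.2109 × 5.81% × (1 − 26%) = 0.9066%.
Preferred contribution = 0.1422 × 9.4% = 1.3363%.
Required equity contribution = 13.29% − 2.2429% = 11.0471%  ⇒  Re = 17.0749%.
CAPM: 17.0749% = 1.45% + β × 7.75%  ⇒  β = 2.0161.

2.02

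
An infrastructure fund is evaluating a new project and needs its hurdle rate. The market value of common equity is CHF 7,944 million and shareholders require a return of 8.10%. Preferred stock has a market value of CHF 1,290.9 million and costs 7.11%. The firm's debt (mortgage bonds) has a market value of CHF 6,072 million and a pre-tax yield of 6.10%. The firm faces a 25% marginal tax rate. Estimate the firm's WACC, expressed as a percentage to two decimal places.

6.62%

Total capital V = 7944 + 1290.9 + 6072 = 15306.9.
Equity: weight = 7944/15306.9 = 0.5190; cost = 8.1%.
Preferred: weight = 1290.9/15306.9 = 0.0843; cost = 7.11%.
Mortgage bonds: weight = 6072/15306.9 = 0.3967; after-tax cost = 6.1% × (1 − 25%) = 4.5750%.
WACC = 0.5190 × 8.1000% + 0.0843 × 7.1100% + 0.3967 × 4.5750% = 6.6182%.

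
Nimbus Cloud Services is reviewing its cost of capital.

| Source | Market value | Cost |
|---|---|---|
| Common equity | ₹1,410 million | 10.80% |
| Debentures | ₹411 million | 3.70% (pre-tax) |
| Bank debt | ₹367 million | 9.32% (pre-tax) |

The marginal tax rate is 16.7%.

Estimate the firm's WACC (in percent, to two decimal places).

8.84%

Total capital V = 1410 + 411 + 367 = 2188.
Equity: weight = 1410/2188 = 0.6444; cost = 10.8%.
Debentures: weight = 411/2188 = 0.1878; after-tax cost = 3.7% × (1 − 16.7%) = 3.0821%.
Bank debt: weight = 367/2188 = 0.1677; after-tax cost = 9.32% × (1 − 16.7%) = 7.7636%.
WACC = 0.6444 × 10.8000% + 0.1878 × 3.0821% + 0.1677 × 7.7636% = 8.8409%.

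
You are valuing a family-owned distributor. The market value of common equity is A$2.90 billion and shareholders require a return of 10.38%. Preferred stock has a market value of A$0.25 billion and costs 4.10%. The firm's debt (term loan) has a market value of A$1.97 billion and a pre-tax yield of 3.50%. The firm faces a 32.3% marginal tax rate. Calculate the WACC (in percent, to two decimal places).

Total capital V = 2.9 + 0.25 + 1.97 = 5.12.
Equity: weight = 2.9/5.12 = 0.5664; cost = 10.38%.
Preferred: weight = 0.25/5.12 = 0.0488; cost = 4.1%.
Term loan: weight = 1.97/5.12 = 0.3848; after-tax cost = 3.5% × (1 − 32.3%) = 2.3695%.
WACC = 0.5664 × 10.3800% + 0.0488 × 4.1000% + 0.3848 × 2.3695% = 6.9912%.

6.99%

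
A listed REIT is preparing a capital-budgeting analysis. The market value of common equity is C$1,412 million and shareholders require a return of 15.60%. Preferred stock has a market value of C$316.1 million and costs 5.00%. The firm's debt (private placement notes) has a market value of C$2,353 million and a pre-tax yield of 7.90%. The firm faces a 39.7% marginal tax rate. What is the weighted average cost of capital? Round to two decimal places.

8.53%

Total capital V = 1412 + 316.1 + 2353 = 4081.1.
Equity: weight = 1412/4081.1 = 0.3460; cost = 15.6%.
Preferred: weight = 316.1/4081.1 = 0.0775; cost = 5%.
Private placement notes: weight = 2353/4081.1 = 0.5766; after-tax cost = 7.9% × (1 − 39.7%) = 4.7637%.
WACC = 0.3460 × 15.6000% + 0.0775 × 5.0000% + 0.5766 × 4.7637% = 8.5312%.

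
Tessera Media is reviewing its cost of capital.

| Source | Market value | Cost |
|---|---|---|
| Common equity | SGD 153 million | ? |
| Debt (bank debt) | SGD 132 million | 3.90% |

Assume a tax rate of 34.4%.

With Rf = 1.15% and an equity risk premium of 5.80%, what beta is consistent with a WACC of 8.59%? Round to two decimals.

Total capital V = 153 + 132 = 285.
Equity weight = 153/285 = 0.5368.
Bank debt weight = 132/285 = 0.4632.
Debt contribution = 0.4632 × 3.9% × (1 − 34.4%) = 1.1849%.
Required equity contribution = 8.59% − 1.1849% = 7.4051%  ⇒  Re = 13.7937%.
CAPM: 13.7937% = 1.15% + β × 5.8%  ⇒  β = 2.1800.

2.18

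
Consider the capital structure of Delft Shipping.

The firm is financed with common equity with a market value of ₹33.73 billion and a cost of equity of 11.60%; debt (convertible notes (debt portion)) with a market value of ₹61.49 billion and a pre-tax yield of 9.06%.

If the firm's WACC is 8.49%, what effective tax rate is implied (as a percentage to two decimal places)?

25.12%

Total capital V = 33.73 + 61.49 = 95.22.
Equity weight = 33.73/95.22 = 0.3542.
Convertible notes (debt portion) weight = 61.49/95.22 = 0.6458.
Equity contribution = 0.3542 × 11.6% = 4.1091%.
Debt contribution must be 8.49% − 4.1091% = 4.3809%.
0.6458 × 9.06% × (1 − T) = 4.3809%  ⇒  (1 − T) = 0.7488.
T = 25.1211%.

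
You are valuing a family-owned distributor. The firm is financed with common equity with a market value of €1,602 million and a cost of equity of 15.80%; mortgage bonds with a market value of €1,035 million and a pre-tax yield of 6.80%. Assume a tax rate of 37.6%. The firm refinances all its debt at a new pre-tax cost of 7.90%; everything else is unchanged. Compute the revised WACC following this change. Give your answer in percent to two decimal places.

After the change:
Total capital V = 1602 + 1035 = 2637.
Equity: weight = 1602/2637 = 0.6075; cost = 15.8%.
Mortgage bonds: weight = 1035/2637 = 0.3925; after-tax cost = 7.9% × (1 − 37.6%) = 4.9296%.
WACC = 0.6075 × 15.8000% + 0.3925 × 4.9296% = 11.5335%.

11.53%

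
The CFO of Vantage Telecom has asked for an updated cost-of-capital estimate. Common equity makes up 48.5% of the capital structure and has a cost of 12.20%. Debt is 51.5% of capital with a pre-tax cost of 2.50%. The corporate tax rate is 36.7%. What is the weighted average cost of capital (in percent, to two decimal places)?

6.73%

After-tax cost of debt = 2.5% × (1 − 36.7%) = 1.5825%.
WACC = 0.485 × 12.2000% + 0.515 × 1.5825% = 6.7320%.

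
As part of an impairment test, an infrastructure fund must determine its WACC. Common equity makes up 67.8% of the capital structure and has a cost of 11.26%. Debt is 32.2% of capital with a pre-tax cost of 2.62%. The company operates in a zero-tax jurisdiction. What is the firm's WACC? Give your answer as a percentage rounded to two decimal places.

After-tax cost of debt = 2.62% × (1 − 0%) = 2.6200%.
WACC = 0.678 × 11.2600% + 0.322 × 2.6200% = 8.4779%.

8.48%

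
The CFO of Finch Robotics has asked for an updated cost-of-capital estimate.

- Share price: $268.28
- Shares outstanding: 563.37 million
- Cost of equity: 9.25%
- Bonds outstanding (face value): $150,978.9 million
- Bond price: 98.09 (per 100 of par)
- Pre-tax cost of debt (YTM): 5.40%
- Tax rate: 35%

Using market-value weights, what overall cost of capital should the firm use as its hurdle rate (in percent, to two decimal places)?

Market value of equity E = 268.28 × 563.37m = 151140.9036m. Market value of debt D = 150978.9m × 98.09/100 = 148095.20301m.
Total capital V = 151140.9036 + 148095.20301 = 299236.10661.
Equity: weight = 151140.9036/299236.10661 = 0.5051; cost = 9.25%.
Bonds outstanding: weight = 148095.20301/299236.10661 = 0.4949; after-tax cost = 5.4% × (1 − 35%) = 3.5100%.
WACC = 0.5051 × 9.2500% + 0.4949 × 3.5100% = 6.4092%.

6.41%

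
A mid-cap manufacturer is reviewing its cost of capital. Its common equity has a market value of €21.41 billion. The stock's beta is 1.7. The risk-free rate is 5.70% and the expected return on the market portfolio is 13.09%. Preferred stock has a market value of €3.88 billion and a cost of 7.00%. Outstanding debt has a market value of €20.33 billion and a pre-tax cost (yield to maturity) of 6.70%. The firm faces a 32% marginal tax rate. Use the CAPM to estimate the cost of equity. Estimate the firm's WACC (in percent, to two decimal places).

11.20%

Market risk premium = 13.09% − 5.7% = 7.39%.
Cost of equity via CAPM: Re = 5.7% + 1.7 × 7.39% = 18.2630%.
Total capital V = 21.41 + 3.88 + 20.33 = 45.62.
Equity: weight = 21.41/45.62 = 0.4693; cost = 18.263%.
Preferred: weight = 3.88/45.62 = 0.0851; cost = 7%.
Debt: weight = 20.33/45.62 = 0.4456; after-tax cost = 6.7% × (1 − 32%) = 4.5560%.
WACC = 0.4693 × 18.2630% + 0.0851 × 7.0000% + 0.4456 × 4.5560% = 11.1967%.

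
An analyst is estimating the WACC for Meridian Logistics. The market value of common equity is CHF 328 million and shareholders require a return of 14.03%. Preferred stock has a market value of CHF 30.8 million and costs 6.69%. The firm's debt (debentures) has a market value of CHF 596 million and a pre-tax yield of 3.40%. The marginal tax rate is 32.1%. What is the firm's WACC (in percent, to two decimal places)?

6.48%

Total capital V = 328 + 30.8 + 596 = 954.8.
Equity: weight = 328/954.8 = 0.3435; cost = 14.03%.
Preferred: weight = 30.8/954.8 = 0.0323; cost = 6.69%.
Debentures: weight = 596/954.8 = 0.6242; after-tax cost = 3.4% × (1 − 32.1%) = 2.3086%.
WACC = 0.3435 × 14.0300% + 0.0323 × 6.6900% + 0.6242 × 2.3086% = 6.4766%.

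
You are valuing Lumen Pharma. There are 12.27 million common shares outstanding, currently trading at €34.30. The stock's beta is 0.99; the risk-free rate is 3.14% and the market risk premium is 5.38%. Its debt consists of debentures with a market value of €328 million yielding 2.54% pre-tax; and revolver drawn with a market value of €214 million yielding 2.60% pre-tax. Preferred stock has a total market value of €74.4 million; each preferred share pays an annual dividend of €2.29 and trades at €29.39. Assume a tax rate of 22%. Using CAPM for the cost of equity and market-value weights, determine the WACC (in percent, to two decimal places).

Cost of equity via CAPM: Re = 3.14% + 0.99 × 5.38% = 8.4662%.
Cost of preferred: Rp = 2.29 / 29.39 = 7.7918%.
Market value of equity E = 34.3 × 12.27m = 420.861m.
Total capital V = 420.861 + 74.4 + 328 + 214 = 1037.261.
Equity: weight = 420.861/1037.261 = 0.4057; cost = 8.4662%.
Preferred: weight = 74.4/1037.261 = 0.0717; cost = 7.7918%.
Debentures: weight = 328/1037.261 = 0.3162; after-tax cost = 2.54% × (1 − 22%) = 1.9812%.
Revolver drawn: weight = 214/1037.261 = 0.2063; after-tax cost = 2.6% × (1 − 22%) = 2.0280%.
WACC = 0.4057 × 8.4662% + 0.0717 × 7.7918% + 0.3162 × 1.9812% + 0.2063 × 2.0280% = 5.0389%.

5.04%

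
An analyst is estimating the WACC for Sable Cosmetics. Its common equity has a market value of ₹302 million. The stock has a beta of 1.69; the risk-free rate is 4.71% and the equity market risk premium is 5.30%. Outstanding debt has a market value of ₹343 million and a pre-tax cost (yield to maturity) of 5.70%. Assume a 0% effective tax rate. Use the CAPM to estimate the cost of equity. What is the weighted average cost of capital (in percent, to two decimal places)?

Cost of equity via CAPM: Re = 4.71% + 1.69 × 5.3% = 13.6670%.
Total capital V = 302 + 343 = 645.
Equity: weight = 302/645 = 0.4682; cost = 13.667%.
Debt: weight = 343/645 = 0.5318; after-tax cost = 5.7% × (1 − 0%) = 5.7000%.
WACC = 0.4682 × 13.6670% + 0.5318 × 5.7000% = 9.4303%.

9.43%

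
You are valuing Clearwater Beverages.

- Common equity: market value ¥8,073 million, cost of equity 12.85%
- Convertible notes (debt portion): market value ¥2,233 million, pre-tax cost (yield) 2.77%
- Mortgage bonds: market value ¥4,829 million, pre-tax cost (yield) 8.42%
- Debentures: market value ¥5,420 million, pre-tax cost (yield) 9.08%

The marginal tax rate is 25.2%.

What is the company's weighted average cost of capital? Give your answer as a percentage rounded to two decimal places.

8.54%

Total capital V = 8073 + 2233 + 4829 + 5420 = 20555.
Equity: weight = 8073/20555 = 0.3928; cost = 12.85%.
Convertible notes (debt portion): weight = 2233/20555 = 0.1086; after-tax cost = 2.77% × (1 − 25.2%) = 2.0720%.
Mortgage bonds: weight = 4829/20555 = 0.2349; after-tax cost = 8.42% × (1 − 25.2%) = 6.2982%.
Debentures: weight = 5420/20555 = 0.2637; after-tax cost = 9.08% × (1 − 25.2%) = 6.7918%.
WACC = 0.3928 × 12.8500% + 0.1086 × 2.0720% + 0.2349 × 6.2982% + 0.2637 × 6.7918% = 8.5425%.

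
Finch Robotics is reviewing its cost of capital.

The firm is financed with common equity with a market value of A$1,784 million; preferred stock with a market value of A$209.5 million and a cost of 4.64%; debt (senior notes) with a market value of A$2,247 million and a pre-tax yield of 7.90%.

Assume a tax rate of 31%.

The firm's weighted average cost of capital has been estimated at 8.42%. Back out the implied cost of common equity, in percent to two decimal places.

Total capital V = 1784 + 209.5 + 2247 = 4240.5.
Equity weight = 1784/4240.5 = 0.4207.
Preferred weight = 209.5/4240.5 = 0.0494.
Senior notes weight = 2247/4240.5 = 0.5299.
Debt contribution = 0.5299 × 7.9% × (1 − 31%) = 2.8884%.
Preferred contribution = 0.0494 × 4.64% = 0.2292%.
Required equity contribution = 8.42% − 3.1177% = 5.3023%.
Re = 5.3023% / 0.4207 = 12.6034%.

12.60%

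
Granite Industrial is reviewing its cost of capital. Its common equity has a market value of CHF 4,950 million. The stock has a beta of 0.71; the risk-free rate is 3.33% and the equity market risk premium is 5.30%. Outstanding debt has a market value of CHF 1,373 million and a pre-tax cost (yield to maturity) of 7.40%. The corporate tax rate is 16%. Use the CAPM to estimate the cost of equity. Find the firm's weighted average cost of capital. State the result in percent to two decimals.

6.90%

Cost of equity via CAPM: Re = 3.33% + 0.71 × 5.3% = 7.0930%.
Total capital V = 4950 + 1373 = 6323.
Equity: weight = 4950/6323 = 0.7829; cost = 7.093%.
Debt: weight = 1373/6323 = 0.2171; after-tax cost = 7.4% × (1 − 16%) = 6.2160%.
WACC = 0.7829 × 7.0930% + 0.2171 × 6.2160% = 6.9026%.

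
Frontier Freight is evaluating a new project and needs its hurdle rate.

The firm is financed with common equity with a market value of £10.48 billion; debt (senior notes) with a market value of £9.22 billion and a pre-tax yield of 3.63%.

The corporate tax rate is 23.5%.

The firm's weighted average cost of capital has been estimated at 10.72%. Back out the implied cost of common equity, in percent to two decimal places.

Total capital V = 10.48 + 9.22 = 19.7.
Equity weight = 10.48/19.7 = 0.5320.
Senior notes weight = 9.22/19.7 = 0.4680.
Debt contribution = 0.4680 × 3.63% × (1 − 23.5%) = 1.2997%.
Required equity contribution = 10.72% − 1.2997% = 9.4203%.
Re = 9.4203% / 0.5320 = 17.7081%.

17.71%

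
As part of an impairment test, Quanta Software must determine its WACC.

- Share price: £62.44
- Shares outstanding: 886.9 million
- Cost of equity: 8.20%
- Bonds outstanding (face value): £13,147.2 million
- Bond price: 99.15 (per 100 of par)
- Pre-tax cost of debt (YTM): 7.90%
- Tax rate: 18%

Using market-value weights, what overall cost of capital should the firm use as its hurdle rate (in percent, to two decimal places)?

Market value of equity E = 62.44 × 886.9m = 55378.036m. Market value of debt D = 13147.2m × 99.15/100 = 13035.4488m.
Total capital V = 55378.036 + 13035.4488 = 68413.4848.
Equity: weight = 55378.036/68413.4848 = 0.8095; cost = 8.2%.
Bonds outstanding: weight = 13035.4488/68413.4848 = 0.1905; after-tax cost = 7.9% × (1 − 18%) = 6.4780%.
WACC = 0.8095 × 8.2000% + 0.1905 × 6.4780% = 7.8719%.

7.87%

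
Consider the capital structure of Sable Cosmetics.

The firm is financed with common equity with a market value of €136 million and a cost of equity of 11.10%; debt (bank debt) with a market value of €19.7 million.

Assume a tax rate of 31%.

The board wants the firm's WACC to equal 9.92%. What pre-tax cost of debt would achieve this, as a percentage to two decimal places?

Total capital V = 136 + 19.7 = 155.7.
Equity weight = 136/155.7 = 0.8735.
Bank debt weight = 19.7/155.7 = 0.1265.
Equity contribution = 0.8735 × 11.1% = 9.6956%.
Remaining for debt = 9.92% − 9.6956% = 0.2244%.
Rd × (1 − 31%) × 0.1265 = 0.2244%  ⇒  Rd = 2.5707%.

2.57%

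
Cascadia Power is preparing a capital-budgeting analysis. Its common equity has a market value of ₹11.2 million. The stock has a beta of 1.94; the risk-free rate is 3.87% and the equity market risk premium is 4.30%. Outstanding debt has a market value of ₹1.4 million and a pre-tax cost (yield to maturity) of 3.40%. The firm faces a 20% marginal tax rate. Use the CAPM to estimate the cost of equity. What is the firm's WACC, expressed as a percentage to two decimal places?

Cost of equity via CAPM: Re = 3.87% + 1.94 × 4.3% = 12.2120%.
Total capital V = 11.2 + 1.4 = 12.6.
Equity: weight = 11.2/12.6 = 0.8889; cost = 12.212%.
Debt: weight = 1.4/12.6 = 0.1111; after-tax cost = 3.4% × (1 − 20%) = 2.7200%.
WACC = 0.8889 × 12.2120% + 0.1111 × 2.7200% = 11.1573%.

11.16%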